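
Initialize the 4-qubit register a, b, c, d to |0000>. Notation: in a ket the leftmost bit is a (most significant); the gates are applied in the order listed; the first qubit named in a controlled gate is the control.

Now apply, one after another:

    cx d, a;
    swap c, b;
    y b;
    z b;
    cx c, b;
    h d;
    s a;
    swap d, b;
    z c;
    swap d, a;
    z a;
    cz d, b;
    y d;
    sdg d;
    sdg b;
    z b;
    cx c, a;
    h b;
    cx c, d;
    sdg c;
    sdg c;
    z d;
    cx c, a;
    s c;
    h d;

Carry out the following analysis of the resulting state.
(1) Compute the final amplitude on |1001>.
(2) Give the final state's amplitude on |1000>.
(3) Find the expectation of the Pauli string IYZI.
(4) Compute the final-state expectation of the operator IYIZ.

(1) |1001> carries amplitude sqrt(2)*(-1 + I)/4 in the final state.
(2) The final state's coefficient on |1000> equals sqrt(2)*(1 - I)/4.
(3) In the final state, IYZI has expectation -1.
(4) In the final state, IYIZ has expectation 0.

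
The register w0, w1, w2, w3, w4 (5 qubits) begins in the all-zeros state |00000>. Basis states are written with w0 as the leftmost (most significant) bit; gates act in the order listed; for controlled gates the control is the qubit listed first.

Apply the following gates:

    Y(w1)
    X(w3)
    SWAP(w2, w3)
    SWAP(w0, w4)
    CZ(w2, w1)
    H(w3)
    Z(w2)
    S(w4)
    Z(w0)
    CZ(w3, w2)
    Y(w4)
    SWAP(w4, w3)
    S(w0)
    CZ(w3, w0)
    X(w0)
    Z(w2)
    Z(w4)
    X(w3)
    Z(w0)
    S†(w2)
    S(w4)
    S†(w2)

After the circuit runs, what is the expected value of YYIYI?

In the final state, YYIYI has expectation 0.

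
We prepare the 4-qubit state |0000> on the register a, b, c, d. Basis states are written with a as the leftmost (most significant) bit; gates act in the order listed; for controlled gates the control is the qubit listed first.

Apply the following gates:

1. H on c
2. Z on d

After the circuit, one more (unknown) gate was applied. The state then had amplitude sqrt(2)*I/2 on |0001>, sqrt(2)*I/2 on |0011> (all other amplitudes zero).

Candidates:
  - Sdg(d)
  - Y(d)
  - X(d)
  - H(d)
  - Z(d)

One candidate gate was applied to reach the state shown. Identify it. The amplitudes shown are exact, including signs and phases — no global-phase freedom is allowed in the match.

The unique candidate consistent with the amplitudes is Y(d).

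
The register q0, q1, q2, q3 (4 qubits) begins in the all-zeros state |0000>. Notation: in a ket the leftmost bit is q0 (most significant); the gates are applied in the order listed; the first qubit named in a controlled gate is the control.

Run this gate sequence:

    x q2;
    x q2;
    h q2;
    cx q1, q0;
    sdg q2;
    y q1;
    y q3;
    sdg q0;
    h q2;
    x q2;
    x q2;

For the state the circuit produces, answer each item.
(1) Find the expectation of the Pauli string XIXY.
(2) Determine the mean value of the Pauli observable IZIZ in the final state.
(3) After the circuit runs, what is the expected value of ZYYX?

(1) The expectation value of XIXY is 0.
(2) In the final state, IZIZ has expectation 1.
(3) The observable ZYYX averages to 0.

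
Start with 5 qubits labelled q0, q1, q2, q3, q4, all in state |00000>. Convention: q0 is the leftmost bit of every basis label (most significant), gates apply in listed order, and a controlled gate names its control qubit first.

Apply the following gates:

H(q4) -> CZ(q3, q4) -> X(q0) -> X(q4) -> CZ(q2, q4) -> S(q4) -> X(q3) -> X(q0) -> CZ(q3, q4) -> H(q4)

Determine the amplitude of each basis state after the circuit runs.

After the circuit, the state carries amplitude 1/2 - I/2 on |00010>, 1/2 + I/2 on |00011>, and 0 on every other basis state.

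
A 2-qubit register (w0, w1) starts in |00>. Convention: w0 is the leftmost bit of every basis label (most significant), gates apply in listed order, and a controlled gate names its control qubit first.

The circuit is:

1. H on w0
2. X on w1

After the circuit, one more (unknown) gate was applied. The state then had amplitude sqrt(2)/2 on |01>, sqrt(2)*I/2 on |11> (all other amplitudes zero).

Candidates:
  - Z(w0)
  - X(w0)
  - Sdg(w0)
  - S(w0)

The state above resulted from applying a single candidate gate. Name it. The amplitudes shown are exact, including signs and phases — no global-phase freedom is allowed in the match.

The unique candidate consistent with the amplitudes is S(w0).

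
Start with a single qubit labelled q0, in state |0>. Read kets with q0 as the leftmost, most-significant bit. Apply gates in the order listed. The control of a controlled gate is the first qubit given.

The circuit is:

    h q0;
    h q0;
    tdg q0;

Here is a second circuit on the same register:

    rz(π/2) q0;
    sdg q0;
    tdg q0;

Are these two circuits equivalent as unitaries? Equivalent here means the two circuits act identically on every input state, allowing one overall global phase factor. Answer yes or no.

Yes — the two circuits implement the same unitary up to a global phase.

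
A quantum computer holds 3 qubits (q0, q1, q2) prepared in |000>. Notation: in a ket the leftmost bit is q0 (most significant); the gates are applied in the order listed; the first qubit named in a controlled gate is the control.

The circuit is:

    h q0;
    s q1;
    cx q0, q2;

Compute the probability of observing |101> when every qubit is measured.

The probability of measuring |101> is 1/2.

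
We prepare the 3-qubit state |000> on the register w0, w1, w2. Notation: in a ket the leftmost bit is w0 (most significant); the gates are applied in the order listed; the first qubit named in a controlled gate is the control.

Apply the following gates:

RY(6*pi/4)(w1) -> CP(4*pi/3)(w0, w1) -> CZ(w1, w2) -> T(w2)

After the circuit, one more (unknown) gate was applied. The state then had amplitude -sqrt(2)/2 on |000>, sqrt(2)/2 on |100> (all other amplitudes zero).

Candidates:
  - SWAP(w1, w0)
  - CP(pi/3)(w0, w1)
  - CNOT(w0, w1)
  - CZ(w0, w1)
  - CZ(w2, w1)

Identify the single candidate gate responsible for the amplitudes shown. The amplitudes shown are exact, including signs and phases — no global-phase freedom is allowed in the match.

The applied gate was SWAP(w1, w0).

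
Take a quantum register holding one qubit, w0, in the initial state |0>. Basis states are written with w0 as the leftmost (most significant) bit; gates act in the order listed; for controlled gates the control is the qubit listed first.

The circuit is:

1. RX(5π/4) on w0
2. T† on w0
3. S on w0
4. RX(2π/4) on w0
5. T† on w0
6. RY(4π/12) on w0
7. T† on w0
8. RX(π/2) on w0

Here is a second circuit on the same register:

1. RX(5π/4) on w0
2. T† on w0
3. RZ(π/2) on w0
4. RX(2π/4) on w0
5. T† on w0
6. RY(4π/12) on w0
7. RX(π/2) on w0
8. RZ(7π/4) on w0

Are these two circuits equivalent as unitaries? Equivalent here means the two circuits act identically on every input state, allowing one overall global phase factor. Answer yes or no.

No: there is an input state on which the two circuits produce genuinely different outputs (not merely differing by a phase).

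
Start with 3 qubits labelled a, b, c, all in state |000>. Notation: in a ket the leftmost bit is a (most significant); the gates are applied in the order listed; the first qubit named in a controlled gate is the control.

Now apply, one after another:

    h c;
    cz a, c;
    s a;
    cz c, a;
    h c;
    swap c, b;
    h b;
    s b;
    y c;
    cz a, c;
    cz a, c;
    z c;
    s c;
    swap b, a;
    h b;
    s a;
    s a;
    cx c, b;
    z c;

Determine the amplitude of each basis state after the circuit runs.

The resulting statevector has amplitude 0 on |000>, -1/2 on |001>, 0 on |010>, -1/2 on |011>, 0 on |100>, I/2 on |101>, 0 on |110>, I/2 on |111>.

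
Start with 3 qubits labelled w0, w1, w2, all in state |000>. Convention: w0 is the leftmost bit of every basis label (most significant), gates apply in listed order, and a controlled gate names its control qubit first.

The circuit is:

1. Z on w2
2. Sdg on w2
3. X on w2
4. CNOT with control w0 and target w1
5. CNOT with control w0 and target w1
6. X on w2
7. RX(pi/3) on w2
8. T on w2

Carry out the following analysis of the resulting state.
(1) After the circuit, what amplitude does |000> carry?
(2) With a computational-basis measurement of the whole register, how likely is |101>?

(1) |000> carries amplitude sqrt(3)/2 in the final state. Key observation: the block from step 3 through step 6 cancels to the identity and can be dropped.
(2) Outcome |101> occurs with probability 0.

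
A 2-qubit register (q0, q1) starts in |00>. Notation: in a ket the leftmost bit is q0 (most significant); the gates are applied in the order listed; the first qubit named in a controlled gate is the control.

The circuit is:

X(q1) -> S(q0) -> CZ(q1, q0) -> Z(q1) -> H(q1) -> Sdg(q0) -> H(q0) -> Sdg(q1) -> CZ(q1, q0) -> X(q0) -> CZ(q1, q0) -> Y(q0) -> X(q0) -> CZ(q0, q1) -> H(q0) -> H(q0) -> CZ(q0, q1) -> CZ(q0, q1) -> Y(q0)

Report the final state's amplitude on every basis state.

The final amplitudes are 1/2 on |00>, I/2 on |01>, 1/2 on |10>, -I/2 on |11>.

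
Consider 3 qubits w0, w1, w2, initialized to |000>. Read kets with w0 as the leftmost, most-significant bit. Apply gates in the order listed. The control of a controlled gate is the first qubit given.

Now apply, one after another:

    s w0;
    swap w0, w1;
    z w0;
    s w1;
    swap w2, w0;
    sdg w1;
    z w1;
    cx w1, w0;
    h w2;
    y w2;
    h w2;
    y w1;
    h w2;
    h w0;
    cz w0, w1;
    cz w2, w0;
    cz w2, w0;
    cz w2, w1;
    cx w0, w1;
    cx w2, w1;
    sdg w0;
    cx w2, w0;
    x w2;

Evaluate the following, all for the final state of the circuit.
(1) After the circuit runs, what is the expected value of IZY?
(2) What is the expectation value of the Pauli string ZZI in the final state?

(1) In the final state, IZY has expectation 1. Key observation: steps 16-17 multiply out to the identity, so the circuit reduces to the remaining gates.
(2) The observable ZZI averages to -1.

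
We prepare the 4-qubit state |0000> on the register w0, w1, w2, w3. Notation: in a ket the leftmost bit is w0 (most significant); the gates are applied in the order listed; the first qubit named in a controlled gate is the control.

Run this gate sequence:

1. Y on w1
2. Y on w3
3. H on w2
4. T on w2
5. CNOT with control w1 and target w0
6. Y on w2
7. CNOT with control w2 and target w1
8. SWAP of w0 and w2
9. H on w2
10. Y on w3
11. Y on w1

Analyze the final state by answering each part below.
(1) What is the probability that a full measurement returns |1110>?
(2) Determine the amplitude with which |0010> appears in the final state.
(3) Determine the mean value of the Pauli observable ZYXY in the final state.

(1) The probability of measuring |1110> is 1/4.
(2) |0010> carries amplitude exp(3*I*pi/4)/2 in the final state.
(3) In the final state, ZYXY has expectation 0.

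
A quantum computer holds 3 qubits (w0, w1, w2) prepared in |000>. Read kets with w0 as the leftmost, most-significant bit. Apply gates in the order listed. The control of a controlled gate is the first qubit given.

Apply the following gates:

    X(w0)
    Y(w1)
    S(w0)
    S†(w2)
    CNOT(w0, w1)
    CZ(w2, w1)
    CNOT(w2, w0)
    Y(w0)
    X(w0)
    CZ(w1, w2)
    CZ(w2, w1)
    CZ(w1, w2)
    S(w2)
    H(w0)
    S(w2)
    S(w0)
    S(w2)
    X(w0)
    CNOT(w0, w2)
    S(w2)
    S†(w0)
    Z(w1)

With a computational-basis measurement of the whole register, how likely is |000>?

A full measurement returns |000> with probability 1/2.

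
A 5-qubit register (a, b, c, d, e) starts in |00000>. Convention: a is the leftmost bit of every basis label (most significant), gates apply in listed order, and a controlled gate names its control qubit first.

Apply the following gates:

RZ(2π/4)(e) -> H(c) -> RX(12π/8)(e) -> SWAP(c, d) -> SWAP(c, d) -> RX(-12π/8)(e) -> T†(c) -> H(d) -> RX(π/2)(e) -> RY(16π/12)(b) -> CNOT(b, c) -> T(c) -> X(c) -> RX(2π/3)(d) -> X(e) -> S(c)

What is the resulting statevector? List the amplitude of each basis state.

The resulting statevector has amplitude (sqrt(2) - sqrt(6)*I)*exp(I*pi/4)/16 on |00000>, (sqrt(6) + sqrt(2)*I)*exp(I*pi/4)/16 on |00001>, (sqrt(2) - sqrt(6)*I)*exp(I*pi/4)/16 on |00010>, (sqrt(6) + sqrt(2)*I)*exp(I*pi/4)/16 on |00011>, (sqrt(2) - sqrt(6)*I)*exp(3*I*pi/4)/16 on |00100>, (sqrt(6) + sqrt(2)*I)*exp(3*I*pi/4)/16 on |00101>, (sqrt(2) - sqrt(6)*I)*exp(3*I*pi/4)/16 on |00110>, (sqrt(6) + sqrt(2)*I)*exp(3*I*pi/4)/16 on |00111>, -3*sqrt(2)/16 - sqrt(6)*I/16 on |01000>, sqrt(6)/16 - 3*sqrt(2)*I/16 on |01001>, -3*sqrt(2)/16 - sqrt(6)*I/16 on |01010>, sqrt(6)/16 - 3*sqrt(2)*I/16 on |01011>, -3*sqrt(2)/16 - sqrt(6)*I/16 on |01100>, sqrt(6)/16 - 3*sqrt(2)*I/16 on |01101>, -3*sqrt(2)/16 - sqrt(6)*I/16 on |01110>, sqrt(6)/16 - 3*sqrt(2)*I/16 on |01111>, 0 on |10000>, 0 on |10001>, 0 on |10010>, 0 on |10011>, 0 on |10100>, 0 on |10101>, 0 on |10110>, 0 on |10111>, 0 on |11000>, 0 on |11001>, 0 on |11010>, 0 on |11011>, 0 on |11100>, 0 on |11101>, 0 on |11110>, 0 on |11111>. Key observation: the block from step 3 through step 6 cancels to the identity and can be dropped.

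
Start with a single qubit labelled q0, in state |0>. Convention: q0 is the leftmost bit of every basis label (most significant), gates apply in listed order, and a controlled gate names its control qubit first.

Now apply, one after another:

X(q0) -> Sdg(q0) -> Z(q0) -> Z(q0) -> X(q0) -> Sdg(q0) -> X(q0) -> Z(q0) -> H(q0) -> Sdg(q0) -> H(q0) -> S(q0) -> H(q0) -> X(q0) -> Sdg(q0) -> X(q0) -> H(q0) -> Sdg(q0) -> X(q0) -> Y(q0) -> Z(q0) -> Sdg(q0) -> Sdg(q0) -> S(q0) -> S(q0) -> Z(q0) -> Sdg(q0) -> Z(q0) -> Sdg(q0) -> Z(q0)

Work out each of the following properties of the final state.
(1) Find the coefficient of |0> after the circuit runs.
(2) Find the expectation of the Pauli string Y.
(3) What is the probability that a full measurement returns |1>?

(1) The amplitude on |0> is 1/2 - I/2. Key observation: gates 21-26 undo each other exactly, leaving only the rest of the circuit to track.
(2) The expectation value of Y is -1.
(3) Outcome |1> occurs with probability 1/2.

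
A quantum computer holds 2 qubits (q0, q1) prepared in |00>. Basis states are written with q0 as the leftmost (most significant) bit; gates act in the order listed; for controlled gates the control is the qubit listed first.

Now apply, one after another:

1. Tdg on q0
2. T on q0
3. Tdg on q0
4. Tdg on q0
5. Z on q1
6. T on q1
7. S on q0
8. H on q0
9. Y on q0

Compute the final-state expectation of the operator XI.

The expectation value of XI is -1.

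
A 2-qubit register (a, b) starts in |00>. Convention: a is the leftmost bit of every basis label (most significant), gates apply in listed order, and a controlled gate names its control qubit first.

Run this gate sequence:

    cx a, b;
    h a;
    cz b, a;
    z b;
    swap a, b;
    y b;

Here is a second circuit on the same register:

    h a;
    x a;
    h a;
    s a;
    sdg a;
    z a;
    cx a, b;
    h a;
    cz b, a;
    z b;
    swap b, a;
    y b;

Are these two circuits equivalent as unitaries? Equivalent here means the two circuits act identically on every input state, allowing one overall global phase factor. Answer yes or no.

Yes: on every input state the two circuits agree up to one overall phase factor.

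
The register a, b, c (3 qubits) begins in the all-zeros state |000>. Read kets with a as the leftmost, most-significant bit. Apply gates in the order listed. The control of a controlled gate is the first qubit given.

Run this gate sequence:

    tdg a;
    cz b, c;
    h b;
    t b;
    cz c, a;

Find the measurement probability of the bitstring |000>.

Outcome |000> occurs with probability 1/2.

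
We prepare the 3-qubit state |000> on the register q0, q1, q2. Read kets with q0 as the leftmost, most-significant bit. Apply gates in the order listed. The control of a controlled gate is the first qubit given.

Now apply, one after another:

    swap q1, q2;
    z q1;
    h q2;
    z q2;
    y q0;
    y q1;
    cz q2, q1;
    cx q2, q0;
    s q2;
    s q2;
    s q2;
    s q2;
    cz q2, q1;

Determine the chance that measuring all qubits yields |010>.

A full measurement returns |010> with probability 0. Key observation: the block from step 9 through step 12 cancels to the identity and can be dropped.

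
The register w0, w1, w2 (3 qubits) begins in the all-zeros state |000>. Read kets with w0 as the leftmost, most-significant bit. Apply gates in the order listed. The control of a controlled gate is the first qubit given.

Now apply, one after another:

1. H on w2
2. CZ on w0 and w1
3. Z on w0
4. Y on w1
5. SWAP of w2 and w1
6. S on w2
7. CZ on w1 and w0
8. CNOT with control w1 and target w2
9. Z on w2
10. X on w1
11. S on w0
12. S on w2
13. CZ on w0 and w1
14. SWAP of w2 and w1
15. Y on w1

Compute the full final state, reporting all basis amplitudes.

The resulting statevector has amplitude sqrt(2)/2 on |001>, -sqrt(2)*I/2 on |010>, and 0 on every other basis state.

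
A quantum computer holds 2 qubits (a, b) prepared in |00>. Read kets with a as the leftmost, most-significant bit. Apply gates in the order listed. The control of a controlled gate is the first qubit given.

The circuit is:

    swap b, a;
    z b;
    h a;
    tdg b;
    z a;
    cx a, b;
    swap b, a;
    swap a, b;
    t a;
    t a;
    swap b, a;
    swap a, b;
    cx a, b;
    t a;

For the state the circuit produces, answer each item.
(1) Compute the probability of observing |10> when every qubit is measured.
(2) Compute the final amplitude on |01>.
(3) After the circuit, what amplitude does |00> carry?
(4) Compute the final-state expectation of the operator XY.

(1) Outcome |10> occurs with probability 1/2.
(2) The amplitude on |01> is 0.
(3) The final state's coefficient on |00> equals sqrt(2)/2.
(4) The expectation value of XY is 0.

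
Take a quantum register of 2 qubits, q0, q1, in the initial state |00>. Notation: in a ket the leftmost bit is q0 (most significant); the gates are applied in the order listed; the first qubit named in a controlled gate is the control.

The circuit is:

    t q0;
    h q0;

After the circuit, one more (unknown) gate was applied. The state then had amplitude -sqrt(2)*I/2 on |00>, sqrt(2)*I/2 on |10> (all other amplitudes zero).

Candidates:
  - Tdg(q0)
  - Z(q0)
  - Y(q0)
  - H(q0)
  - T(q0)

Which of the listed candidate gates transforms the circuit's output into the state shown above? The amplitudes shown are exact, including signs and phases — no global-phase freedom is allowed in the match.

The applied gate was Y(q0).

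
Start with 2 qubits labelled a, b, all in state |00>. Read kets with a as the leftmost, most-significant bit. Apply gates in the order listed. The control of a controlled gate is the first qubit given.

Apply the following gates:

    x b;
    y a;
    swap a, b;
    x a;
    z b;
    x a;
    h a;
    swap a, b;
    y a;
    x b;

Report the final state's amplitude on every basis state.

The resulting statevector has amplitude sqrt(2)/2 on |00>, -sqrt(2)/2 on |01>, 0 on |10>, 0 on |11>.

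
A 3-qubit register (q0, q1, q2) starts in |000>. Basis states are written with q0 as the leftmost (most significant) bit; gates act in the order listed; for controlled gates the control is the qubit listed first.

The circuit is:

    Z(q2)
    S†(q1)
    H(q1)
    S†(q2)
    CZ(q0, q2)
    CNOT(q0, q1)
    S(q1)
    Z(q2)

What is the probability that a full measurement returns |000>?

The probability of measuring |000> is 1/2.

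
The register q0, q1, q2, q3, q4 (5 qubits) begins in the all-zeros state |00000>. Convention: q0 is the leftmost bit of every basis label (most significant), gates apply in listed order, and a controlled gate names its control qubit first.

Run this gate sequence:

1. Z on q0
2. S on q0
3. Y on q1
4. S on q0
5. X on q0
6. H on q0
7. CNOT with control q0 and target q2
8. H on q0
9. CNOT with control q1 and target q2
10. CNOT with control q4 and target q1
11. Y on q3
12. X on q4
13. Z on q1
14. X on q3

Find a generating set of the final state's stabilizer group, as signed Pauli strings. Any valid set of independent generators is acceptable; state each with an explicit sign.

One valid set of independent stabilizer generators is -XIZII, -ZIXII, -IZIII, +IIIZI, -IIIIZ (any independent generating set of the same group is equally correct).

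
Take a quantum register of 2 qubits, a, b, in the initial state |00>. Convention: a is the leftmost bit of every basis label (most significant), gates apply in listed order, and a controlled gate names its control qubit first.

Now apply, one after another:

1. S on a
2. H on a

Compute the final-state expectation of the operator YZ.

In the final state, YZ has expectation 0.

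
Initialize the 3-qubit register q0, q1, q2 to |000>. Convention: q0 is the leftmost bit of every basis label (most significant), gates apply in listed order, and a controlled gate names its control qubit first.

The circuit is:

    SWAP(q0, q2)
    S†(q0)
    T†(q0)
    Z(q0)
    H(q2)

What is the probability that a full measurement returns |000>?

A full measurement returns |000> with probability 1/2.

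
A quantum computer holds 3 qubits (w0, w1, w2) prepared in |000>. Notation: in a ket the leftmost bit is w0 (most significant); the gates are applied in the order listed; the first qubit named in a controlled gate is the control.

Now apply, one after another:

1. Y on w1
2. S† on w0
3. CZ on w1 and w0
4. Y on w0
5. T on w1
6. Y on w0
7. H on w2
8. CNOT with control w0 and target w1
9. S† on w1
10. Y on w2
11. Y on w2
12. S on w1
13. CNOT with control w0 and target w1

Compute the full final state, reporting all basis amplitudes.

The final amplitudes are sqrt(2)*exp(3*I*pi/4)/2 on |010>, sqrt(2)*exp(3*I*pi/4)/2 on |011>, and 0 on every other basis state. Key observation: gates 8-13 undo each other exactly, leaving only the rest of the circuit to track.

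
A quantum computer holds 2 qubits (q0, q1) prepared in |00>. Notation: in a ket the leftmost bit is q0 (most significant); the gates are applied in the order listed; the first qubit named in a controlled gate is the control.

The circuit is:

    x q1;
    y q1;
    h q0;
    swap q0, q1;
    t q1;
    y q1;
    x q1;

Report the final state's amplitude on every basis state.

The final amplitudes are sqrt(2)/2 on |00>, -sqrt(2)*exp(I*pi/4)/2 on |01>, 0 on |10>, 0 on |11>.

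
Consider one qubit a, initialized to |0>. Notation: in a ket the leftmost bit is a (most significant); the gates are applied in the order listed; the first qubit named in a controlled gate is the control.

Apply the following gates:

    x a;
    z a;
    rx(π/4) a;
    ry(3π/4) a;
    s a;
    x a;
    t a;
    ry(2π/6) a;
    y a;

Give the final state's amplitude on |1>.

The amplitude on |1> is sqrt(6)*(1 - I)/8 - exp(3*I*pi/4)/4 - sqrt(2)*exp(I*pi/4)/8 - sqrt(2)*exp(3*I*pi/4)/8 + exp(I*pi/4)/4.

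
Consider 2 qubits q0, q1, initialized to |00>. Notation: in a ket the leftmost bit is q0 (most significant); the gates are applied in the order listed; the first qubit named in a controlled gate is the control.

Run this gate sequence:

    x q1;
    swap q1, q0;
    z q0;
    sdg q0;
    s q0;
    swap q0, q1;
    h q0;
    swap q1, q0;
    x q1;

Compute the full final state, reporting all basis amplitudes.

The final amplitudes are 0 on |00>, 0 on |01>, -sqrt(2)/2 on |10>, -sqrt(2)/2 on |11>.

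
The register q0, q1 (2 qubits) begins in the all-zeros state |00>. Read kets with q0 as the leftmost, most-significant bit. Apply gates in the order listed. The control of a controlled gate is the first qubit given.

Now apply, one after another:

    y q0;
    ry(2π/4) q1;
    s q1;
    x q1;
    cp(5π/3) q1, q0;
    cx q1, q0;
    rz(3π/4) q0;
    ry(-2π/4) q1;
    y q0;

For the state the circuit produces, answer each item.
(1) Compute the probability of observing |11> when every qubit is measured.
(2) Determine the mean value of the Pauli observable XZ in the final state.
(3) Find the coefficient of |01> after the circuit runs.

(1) The probability of measuring |11> is 1/4.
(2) In the final state, XZ has expectation -sqrt(6)/4 + sqrt(2)/4.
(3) |01> carries amplitude -exp(7*I*pi/8)/2 in the final state.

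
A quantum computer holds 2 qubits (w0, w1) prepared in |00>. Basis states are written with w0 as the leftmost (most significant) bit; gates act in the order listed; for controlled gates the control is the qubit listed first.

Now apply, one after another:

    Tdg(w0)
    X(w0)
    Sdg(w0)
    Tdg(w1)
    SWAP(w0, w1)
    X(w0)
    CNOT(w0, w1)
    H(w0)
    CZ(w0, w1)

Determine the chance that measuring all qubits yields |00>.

Outcome |00> occurs with probability 1/2.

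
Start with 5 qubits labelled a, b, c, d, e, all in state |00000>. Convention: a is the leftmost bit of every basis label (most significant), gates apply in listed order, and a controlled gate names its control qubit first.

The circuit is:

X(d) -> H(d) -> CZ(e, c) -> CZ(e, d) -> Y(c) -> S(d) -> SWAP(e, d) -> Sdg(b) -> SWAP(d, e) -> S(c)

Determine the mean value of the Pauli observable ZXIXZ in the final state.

In the final state, ZXIXZ has expectation 0.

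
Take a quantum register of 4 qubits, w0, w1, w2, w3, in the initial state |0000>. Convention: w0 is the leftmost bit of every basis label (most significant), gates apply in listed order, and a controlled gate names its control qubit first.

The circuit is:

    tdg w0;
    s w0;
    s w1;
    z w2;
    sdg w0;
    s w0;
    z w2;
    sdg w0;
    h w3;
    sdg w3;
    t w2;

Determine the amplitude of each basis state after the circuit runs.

The resulting statevector has amplitude sqrt(2)/2 on |0000>, -sqrt(2)*I/2 on |0001>, and 0 on every other basis state. Key observation: gates 4-7 undo each other exactly, leaving only the rest of the circuit to track.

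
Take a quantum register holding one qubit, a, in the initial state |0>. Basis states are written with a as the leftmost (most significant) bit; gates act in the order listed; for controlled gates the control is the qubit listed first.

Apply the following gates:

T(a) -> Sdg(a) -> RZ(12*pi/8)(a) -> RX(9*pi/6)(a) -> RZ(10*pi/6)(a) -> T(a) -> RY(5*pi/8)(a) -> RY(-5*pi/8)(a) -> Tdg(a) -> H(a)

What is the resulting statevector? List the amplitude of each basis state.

After the circuit, the state carries amplitude (-1 - exp(I*pi/6))*exp(5*I*pi/12)/2 on |0>, -sqrt(6)/4 + sqrt(2)/4 on |1>.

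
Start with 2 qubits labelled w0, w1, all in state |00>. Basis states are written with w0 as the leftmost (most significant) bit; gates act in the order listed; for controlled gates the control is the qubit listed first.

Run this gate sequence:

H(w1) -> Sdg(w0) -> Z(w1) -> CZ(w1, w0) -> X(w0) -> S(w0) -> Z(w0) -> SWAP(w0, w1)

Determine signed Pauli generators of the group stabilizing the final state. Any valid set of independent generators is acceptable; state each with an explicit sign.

One valid set of independent stabilizer generators is -XI, -IZ (any independent generating set of the same group is equally correct).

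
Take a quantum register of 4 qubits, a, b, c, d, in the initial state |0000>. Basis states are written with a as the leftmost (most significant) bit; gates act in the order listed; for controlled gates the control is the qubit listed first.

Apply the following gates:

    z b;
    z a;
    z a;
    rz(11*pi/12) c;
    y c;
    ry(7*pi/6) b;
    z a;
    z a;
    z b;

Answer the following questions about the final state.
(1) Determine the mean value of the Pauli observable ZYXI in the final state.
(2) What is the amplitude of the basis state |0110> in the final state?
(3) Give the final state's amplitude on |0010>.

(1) In the final state, ZYXI has expectation 0.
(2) The final state's coefficient on |0110> equals (-sqrt(6) - sqrt(2))*exp(I*pi/24)/4.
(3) The amplitude on |0010> is (-sqrt(6) + sqrt(2))*exp(I*pi/24)/4.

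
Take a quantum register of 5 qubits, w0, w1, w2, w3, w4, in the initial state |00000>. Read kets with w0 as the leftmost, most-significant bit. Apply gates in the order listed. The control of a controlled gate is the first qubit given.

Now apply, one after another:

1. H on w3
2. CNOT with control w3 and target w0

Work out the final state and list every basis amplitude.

The final amplitudes are sqrt(2)/2 on |00000>, sqrt(2)/2 on |10010>, and 0 on every other basis state.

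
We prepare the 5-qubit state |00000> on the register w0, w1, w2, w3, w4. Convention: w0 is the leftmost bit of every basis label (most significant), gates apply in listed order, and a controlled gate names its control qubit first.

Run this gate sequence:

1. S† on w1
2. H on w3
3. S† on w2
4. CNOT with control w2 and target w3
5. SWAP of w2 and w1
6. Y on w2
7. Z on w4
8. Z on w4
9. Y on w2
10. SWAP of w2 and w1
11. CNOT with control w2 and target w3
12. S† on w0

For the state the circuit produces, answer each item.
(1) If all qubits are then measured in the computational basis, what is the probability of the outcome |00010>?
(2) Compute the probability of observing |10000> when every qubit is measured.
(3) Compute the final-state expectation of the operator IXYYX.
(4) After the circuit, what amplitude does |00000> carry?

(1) A full measurement returns |00010> with probability 1/2.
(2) The probability of measuring |10000> is 0.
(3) In the final state, IXYYX has expectation 0.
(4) The amplitude on |00000> is sqrt(2)/2.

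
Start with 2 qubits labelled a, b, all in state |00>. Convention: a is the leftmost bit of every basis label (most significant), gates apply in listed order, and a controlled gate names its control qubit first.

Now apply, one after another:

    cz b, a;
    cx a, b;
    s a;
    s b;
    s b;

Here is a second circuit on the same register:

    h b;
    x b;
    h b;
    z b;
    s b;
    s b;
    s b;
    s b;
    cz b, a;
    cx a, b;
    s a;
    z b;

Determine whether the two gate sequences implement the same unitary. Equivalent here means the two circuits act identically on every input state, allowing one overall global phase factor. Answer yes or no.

Yes — the two circuits implement the same unitary up to a global phase.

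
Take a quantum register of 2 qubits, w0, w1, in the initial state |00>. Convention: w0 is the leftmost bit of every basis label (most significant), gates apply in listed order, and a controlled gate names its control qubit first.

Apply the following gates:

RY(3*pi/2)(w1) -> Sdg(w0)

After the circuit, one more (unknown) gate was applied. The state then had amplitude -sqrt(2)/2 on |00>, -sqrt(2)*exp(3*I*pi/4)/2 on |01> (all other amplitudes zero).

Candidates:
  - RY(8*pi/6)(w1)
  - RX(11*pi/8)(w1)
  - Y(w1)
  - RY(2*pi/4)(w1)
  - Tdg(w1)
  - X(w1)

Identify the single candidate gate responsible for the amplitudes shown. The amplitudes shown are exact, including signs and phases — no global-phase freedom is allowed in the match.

The applied gate was Tdg(w1).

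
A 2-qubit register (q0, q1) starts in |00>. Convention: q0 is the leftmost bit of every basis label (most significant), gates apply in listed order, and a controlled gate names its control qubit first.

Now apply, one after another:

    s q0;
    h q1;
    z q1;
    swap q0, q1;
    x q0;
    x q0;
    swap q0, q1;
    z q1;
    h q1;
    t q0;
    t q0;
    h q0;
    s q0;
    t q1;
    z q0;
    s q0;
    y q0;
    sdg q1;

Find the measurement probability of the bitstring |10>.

The probability of measuring |10> is 1/2. Key observation: gates 2-9 undo each other exactly, leaving only the rest of the circuit to track.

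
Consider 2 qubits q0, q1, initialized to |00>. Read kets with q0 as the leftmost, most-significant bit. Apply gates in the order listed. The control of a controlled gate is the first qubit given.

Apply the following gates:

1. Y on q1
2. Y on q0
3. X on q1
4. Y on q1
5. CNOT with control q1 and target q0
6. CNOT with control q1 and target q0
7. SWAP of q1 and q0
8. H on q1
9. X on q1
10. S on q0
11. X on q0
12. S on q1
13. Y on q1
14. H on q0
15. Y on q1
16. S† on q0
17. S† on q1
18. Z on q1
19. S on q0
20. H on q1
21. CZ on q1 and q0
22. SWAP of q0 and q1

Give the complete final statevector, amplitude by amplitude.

After the circuit, the state carries amplitude -sqrt(2)/2 on |00>, -sqrt(2)/2 on |01>, 0 on |10>, 0 on |11>.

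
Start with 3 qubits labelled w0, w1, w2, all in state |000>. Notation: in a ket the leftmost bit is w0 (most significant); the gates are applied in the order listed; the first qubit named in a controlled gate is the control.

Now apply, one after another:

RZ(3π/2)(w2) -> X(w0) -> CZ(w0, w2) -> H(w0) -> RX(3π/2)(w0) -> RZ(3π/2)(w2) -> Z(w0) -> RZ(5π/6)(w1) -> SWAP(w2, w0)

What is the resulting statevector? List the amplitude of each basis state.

The resulting statevector has amplitude (1 + I)*exp(7*I*pi/12)/2 on |000>, (1 + I)*exp(7*I*pi/12)/2 on |001>, and 0 on every other basis state.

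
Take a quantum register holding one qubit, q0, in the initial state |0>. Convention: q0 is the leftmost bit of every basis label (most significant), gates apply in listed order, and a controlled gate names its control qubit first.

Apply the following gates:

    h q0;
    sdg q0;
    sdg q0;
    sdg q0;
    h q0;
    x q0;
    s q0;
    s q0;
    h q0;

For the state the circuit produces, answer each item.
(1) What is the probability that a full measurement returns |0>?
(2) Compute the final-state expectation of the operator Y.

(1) Outcome |0> occurs with probability 1/2.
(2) In the final state, Y has expectation 1.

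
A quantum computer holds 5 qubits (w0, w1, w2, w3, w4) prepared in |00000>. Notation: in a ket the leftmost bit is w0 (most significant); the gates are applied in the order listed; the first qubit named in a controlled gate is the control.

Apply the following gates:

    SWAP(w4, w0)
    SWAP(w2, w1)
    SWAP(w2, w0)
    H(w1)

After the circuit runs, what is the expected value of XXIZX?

In the final state, XXIZX has expectation 0.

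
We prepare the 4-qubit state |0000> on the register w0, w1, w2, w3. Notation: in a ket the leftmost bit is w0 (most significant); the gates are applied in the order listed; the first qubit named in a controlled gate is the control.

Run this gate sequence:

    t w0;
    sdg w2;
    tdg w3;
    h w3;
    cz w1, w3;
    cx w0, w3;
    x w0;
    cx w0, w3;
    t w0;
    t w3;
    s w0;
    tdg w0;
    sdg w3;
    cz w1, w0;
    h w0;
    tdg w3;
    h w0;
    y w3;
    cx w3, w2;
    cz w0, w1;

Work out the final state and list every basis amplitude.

The resulting statevector has amplitude -sqrt(2)*I/2 on |1000>, -sqrt(2)/2 on |1011>, and 0 on every other basis state.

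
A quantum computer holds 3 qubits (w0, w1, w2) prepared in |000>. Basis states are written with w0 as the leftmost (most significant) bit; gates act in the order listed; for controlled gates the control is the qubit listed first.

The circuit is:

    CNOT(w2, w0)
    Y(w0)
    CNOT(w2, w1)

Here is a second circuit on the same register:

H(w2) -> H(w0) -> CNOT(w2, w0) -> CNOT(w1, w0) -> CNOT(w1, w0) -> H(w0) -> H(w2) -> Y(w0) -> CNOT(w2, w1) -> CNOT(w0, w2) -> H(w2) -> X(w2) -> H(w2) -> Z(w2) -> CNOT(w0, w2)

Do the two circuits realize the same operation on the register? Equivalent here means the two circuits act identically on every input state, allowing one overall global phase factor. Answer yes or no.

No: there is an input state on which the two circuits produce genuinely different outputs (not merely differing by a phase).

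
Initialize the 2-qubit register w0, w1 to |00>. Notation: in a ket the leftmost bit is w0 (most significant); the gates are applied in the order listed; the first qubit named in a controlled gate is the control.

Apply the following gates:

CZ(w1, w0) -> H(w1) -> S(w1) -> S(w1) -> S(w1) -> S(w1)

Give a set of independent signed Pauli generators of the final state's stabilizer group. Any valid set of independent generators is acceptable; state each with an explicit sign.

The stabilizer group can be generated by +IX, +ZI, among other valid generating sets.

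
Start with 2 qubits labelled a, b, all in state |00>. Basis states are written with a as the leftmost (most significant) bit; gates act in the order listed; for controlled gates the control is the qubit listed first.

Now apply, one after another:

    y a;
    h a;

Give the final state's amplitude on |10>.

|10> carries amplitude -sqrt(2)*I/2 in the final state.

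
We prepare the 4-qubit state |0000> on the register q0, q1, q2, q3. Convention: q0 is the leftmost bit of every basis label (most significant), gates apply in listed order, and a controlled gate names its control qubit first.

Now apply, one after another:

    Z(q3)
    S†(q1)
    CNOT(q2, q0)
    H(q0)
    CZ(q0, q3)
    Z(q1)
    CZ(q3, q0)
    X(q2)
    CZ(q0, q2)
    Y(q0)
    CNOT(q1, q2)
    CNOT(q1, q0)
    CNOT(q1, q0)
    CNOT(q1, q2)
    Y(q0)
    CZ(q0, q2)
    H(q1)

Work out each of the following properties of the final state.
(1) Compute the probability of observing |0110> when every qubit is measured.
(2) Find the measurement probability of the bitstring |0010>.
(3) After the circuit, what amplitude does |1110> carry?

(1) The probability of measuring |0110> is 1/4.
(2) Outcome |0010> occurs with probability 1/4.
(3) The final state's coefficient on |1110> equals 1/2.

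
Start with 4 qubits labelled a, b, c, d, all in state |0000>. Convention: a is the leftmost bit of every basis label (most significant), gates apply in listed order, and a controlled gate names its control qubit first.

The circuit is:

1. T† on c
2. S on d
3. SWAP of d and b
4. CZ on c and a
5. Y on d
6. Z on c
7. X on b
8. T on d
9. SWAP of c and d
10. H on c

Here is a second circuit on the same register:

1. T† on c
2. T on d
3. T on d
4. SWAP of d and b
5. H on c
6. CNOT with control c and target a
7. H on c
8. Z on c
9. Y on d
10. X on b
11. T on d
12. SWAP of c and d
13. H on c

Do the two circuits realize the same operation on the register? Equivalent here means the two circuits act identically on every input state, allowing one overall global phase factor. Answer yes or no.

No — the two circuits implement different unitaries, even allowing a global phase.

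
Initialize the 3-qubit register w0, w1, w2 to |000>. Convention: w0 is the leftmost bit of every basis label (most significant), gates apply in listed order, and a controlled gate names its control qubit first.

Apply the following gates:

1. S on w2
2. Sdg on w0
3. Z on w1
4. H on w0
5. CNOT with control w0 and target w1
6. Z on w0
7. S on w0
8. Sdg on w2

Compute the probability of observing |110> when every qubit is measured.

The probability of measuring |110> is 1/2.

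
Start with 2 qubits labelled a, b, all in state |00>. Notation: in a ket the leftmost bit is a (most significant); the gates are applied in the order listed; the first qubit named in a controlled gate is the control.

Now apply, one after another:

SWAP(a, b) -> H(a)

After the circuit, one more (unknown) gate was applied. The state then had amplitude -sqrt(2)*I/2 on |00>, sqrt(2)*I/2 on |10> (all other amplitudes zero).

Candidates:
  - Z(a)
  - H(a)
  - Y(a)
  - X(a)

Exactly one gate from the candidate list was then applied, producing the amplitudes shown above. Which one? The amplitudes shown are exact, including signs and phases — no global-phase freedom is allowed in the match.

The applied gate was Y(a).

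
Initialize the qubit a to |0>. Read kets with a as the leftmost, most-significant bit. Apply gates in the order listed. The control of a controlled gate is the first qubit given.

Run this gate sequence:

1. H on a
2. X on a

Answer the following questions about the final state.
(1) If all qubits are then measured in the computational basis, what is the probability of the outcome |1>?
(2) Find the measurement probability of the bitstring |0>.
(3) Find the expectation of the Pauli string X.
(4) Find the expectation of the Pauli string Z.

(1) A full measurement returns |1> with probability 1/2.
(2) Outcome |0> occurs with probability 1/2.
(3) The observable X averages to 1.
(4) In the final state, Z has expectation 0.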